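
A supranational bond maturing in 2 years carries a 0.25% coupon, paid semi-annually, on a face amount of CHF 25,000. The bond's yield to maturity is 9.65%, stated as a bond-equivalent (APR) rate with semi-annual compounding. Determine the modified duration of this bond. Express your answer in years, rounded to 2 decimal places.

1.90 years

Periodic yield y = 0.04825. First find Macaulay duration:
  t   CF        PV=CF/(1+0.04825)^t    t·PV
  1        31.25        29.8116        29.8116
  2        31.25        28.4394        56.8788
  3        31.25        27.1304        81.3911
  4    25,031.25    20,731.1337    82,924.5350
  Σ                 20,816.5151    83,092.6164
P = 20,816.5151; Macaulay duration = 83,092.6164 / 20,816.5151 = 3.99167 half-year periods = 1.99583 years.
Modified duration = D_Mac / (1 + y) = 1.99583 / 1.04825 = 1.90397 years.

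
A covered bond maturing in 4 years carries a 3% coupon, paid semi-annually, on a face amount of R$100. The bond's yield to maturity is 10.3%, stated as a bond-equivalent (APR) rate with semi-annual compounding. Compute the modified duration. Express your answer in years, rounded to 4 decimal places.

3.5789 years

Periodic yield y = 0.0515. First find Macaulay duration:
  t   CF        PV=CF/(1+0.0515)^t    t·PV
  1         1.50         1.4265         1.4265
  2         1.50         1.3567         2.7133
  3         1.50         1.2902         3.8707
  4         1.50         1.2270         4.9081
  5         1.50         1.1669         5.8347
  6         1.50         1.1098         6.6587
  7         1.50         1.0554         7.3880
  8       101.50        67.9191       543.3527
  Σ                     76.5517       576.1526
P = 76.5517; Macaulay duration = 576.1526 / 76.5517 = 7.52632 half-year periods = 3.76316 years.
Modified duration = D_Mac / (1 + y) = 3.76316 / 1.0515 = 3.57885 years.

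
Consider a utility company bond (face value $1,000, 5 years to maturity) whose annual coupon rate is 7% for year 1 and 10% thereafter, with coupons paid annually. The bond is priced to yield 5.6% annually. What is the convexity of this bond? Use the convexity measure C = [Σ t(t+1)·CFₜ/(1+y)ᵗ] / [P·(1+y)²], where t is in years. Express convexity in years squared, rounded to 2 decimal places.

With y = 0.056:
  t   CF        PV=CF/(1+0.056)^t    t·PV        t(t+1)·PV
  1        70.00        66.2879        66.2879         132.5758
  2       100.00        89.6752       179.3503         538.0510
  3       100.00        84.9197       254.7590       1,019.0359
  4       100.00        80.4163       321.6654       1,608.3269
  5     1,100.00       837.6703     4,188.3513      25,130.1076
  Σ                  1,158.9693     5,010.4138      28,428.0972
P = 1,158.9693.
Convexity = Σ t(t+1)·PV / [P·(1+y)²] = 28,428.0972 / (1,158.9693 × 1.115136) = 21.99622.

22.00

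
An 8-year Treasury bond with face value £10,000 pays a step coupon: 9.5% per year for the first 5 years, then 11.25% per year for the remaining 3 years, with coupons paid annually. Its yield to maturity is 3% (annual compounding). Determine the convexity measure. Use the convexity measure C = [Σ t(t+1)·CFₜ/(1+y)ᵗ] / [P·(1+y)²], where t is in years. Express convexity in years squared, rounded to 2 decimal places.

49.19

With y = 0.03:
  t   CF        PV=CF/(1+0.03)^t    t·PV        t(t+1)·PV
  1       950.00       922.3301       922.3301       1,844.6602
  2       950.00       895.4661     1,790.9322       5,372.7967
  3       950.00       869.3846     2,608.1537      10,432.6149
  4       950.00       844.0627     3,376.2508      16,881.2539
  5       950.00       819.4783     4,097.3917      24,584.3504
  6     1,125.00       942.1698     5,653.0187      39,571.1311
  7     1,125.00       914.7280     6,403.0957      51,224.7652
  8    11,125.00     8,782.1777    70,257.4219     632,316.7967
  Σ                 14,989.7973    95,108.5948     782,228.3691
P = 14,989.7973.
Convexity = Σ t(t+1)·PV / [P·(1+y)²] = 782,228.3691 / (14,989.7973 × 1.060900) = 49.18847.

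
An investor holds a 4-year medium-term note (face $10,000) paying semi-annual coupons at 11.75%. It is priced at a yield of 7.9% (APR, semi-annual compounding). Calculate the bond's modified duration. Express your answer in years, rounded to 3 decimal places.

3.223 years

Periodic yield y = 0.0395. First find Macaulay duration:
  t   CF        PV=CF/(1+0.0395)^t    t·PV
  1       587.50       565.1756       565.1756
  2       587.50       543.6994     1,087.3989
  3       587.50       523.0394     1,569.1181
  4       587.50       503.1644     2,012.6576
  5       587.50       484.0446     2,420.2231
  6       587.50       465.6514     2,793.9084
  7       587.50       447.9571     3,135.6996
  8    10,587.50     7,766.0016    62,128.0126
  Σ                 11,298.7335    75,712.1938
P = 11,298.7335; Macaulay duration = 75,712.1938 / 11,298.7335 = 6.70095 half-year periods = 3.35047 years.
Modified duration = D_Mac / (1 + y) = 3.35047 / 1.0395 = 3.22316 years.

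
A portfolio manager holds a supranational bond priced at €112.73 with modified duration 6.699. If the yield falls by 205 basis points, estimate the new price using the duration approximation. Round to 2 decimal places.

€128.21

Duration approximation: ΔP/P ≈ -D_mod · Δy = -6.699 × (-0.0205) = +0.1373295.
New price ≈ 112.73 × (1 + 0.1373295) = 128.211154535.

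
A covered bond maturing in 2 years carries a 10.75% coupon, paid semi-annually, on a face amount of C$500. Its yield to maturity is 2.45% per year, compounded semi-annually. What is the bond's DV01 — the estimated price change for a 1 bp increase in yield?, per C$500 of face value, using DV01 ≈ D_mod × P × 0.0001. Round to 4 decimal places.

C$0.1069

Periodic yield y = 0.01225.
  t   CF        PV=CF/(1+0.01225)^t    t·PV
  1       26.875        26.5498        26.5498
  2       26.875        26.2285        52.4569
  3       26.875        25.9111        77.7332
  4      526.875       501.8298     2,007.3192
  Σ                    580.5191     2,164.0591
P = 580.5191; D_Mac = 3.72780 half-year periods = 1.86390 yrs; D_mod = 1.84134 yrs.
DV01 ≈ 1.84134 × 580.5191 × 0.0001 = 0.106894.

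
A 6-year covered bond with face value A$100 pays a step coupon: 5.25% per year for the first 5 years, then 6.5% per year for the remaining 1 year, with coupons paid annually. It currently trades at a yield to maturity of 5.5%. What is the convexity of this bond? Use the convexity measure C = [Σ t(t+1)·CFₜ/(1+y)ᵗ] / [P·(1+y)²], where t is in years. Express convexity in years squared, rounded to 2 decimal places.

31.93

With y = 0.055:
  t   CF        PV=CF/(1+0.055)^t    t·PV        t(t+1)·PV
  1         5.25         4.9763         4.9763           9.9526
  2         5.25         4.7169         9.4338          28.3013
  3         5.25         4.4710        13.4129          53.6517
  4         5.25         4.2379        16.9516          84.7578
  5         5.25         4.0170        20.0848         120.5087
  6       106.50        77.2387       463.4321       3,244.0246
  Σ                     99.6577       528.2914       3,541.1965
P = 99.6577.
Convexity = Σ t(t+1)·PV / [P·(1+y)²] = 3,541.1965 / (99.6577 × 1.113025) = 31.92525.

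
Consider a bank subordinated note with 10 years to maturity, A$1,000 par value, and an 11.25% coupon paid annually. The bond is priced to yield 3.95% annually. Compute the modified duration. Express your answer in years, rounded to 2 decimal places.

Periodic yield y = 0.0395. First find Macaulay duration:
  t   CF        PV=CF/(1+0.0395)^t    t·PV
  1       112.50       108.2251       108.2251
  2       112.50       104.1127       208.2253
  3       112.50       100.1565       300.4694
  4       112.50        96.3506       385.4025
  5       112.50        92.6894       463.4470
  6       112.50        89.1673       535.0037
  7       112.50        85.7790       600.4531
  8       112.50        82.5195       660.1560
  9       112.50        79.3838       714.4545
  10    1,112.50       755.1880     7,551.8800
  Σ                  1,593.5719    11,527.7167
P = 1,593.5719; Macaulay duration = 11,527.7167 / 1,593.5719 = 7.23389 years.
Modified duration = D_Mac / (1 + y) = 7.23389 / 1.0395 = 6.95900 years.

6.96 years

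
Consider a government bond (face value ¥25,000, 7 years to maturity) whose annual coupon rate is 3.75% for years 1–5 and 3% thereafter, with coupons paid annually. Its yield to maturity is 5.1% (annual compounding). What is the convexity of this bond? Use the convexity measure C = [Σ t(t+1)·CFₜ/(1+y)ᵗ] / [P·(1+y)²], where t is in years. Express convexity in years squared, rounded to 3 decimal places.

43.521

With y = 0.051:
  t   CF        PV=CF/(1+0.051)^t    t·PV        t(t+1)·PV
  1       937.50       892.0076       892.0076       1,784.0152
  2       937.50       848.7228     1,697.4455       5,092.3365
  3       937.50       807.5383     2,422.6149       9,690.4596
  4       937.50       768.3523     3,073.4093      15,367.0466
  5       937.50       731.0679     3,655.3393      21,932.0360
  6       750.00       556.4741     3,338.8447      23,371.9128
  7    25,750.00    18,178.5074   127,249.5518   1,017,996.4141
  Σ                 22,782.6704   142,329.2131   1,095,234.2208
P = 22,782.6704.
Convexity = Σ t(t+1)·PV / [P·(1+y)²] = 1,095,234.2208 / (22,782.6704 × 1.104601) = 43.52081.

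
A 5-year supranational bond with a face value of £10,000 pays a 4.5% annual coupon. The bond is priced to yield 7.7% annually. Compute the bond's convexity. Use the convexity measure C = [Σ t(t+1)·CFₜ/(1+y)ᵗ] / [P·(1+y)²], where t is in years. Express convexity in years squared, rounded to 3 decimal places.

22.812

With y = 0.077:
  t   CF        PV=CF/(1+0.077)^t    t·PV        t(t+1)·PV
  1       450.00       417.8273       417.8273         835.6546
  2       450.00       387.9548       775.9096       2,327.7287
  3       450.00       360.2180     1,080.6540       4,322.6159
  4       450.00       334.4642     1,337.8570       6,689.2849
  5    10,450.00     7,211.7020    36,058.5101     216,351.0607
  Σ                  8,712.1663    39,670.7579     230,526.3448
P = 8,712.1663.
Convexity = Σ t(t+1)·PV / [P·(1+y)²] = 230,526.3448 / (8,712.1663 × 1.159929) = 22.81198.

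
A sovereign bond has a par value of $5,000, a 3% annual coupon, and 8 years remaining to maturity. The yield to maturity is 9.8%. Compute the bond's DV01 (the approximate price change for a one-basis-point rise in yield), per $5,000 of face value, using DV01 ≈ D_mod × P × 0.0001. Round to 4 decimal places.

$2.0191

Periodic yield y = 0.098.
  t   CF        PV=CF/(1+0.098)^t    t·PV
  1       150.00       136.6120       136.6120
  2       150.00       124.4190       248.8379
  3       150.00       113.3142       339.9425
  4       150.00       103.2005       412.8021
  5       150.00        93.9895       469.9477
  6       150.00        85.6007       513.6041
  7       150.00        77.9605       545.7238
  8     5,150.00     2,437.7463    19,501.9705
  Σ                  3,172.8428    22,169.4407
P = 3,172.8428; D_Mac = 6.98725 yrs; D_mod = 6.36361 yrs.
DV01 ≈ 6.36361 × 3,172.8428 × 0.0001 = 2.019075.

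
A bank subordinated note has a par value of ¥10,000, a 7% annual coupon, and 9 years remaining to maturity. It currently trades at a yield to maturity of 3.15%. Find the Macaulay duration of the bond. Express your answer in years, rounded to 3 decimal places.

7.246 years

Periodic yield y = 0.0315. Discount each cash flow and weight by its year:
  t   CF        PV=CF/(1+0.0315)^t    t·PV
  1       700.00       678.6234       678.6234
  2       700.00       657.8995     1,315.7991
  3       700.00       637.8086     1,913.4257
  4       700.00       618.3311     2,473.3245
  5       700.00       599.4485     2,997.2425
  6       700.00       581.1425     3,486.8551
  7       700.00       563.3956     3,943.7689
  8       700.00       546.1905     4,369.5244
  9    10,700.00     8,093.9532    72,845.5785
  Σ                 12,976.7929    94,024.1419
Price P = Σ PV = 12,976.7929.
Macaulay duration = Σ(t·PV) / P = 94,024.1419 / 12,976.7929 = 7.24556 years.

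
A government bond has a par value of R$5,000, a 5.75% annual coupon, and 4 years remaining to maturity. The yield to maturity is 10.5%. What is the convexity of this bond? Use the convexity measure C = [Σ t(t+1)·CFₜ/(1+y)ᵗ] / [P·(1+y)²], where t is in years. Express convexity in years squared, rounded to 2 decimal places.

14.52

With y = 0.105:
  t   CF        PV=CF/(1+0.105)^t    t·PV        t(t+1)·PV
  1       287.50       260.1810       260.1810         520.3620
  2       287.50       235.4579       470.9158       1,412.7475
  3       287.50       213.0841       639.2523       2,557.0090
  4     5,287.50     3,546.5106    14,186.0426      70,930.2130
  Σ                  4,255.2336    15,556.3917      75,420.3315
P = 4,255.2336.
Convexity = Σ t(t+1)·PV / [P·(1+y)²] = 75,420.3315 / (4,255.2336 × 1.221025) = 14.51578.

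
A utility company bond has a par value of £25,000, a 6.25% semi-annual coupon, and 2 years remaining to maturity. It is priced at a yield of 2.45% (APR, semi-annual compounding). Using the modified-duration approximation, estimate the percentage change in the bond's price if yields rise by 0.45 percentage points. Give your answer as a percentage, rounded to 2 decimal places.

Periodic yield y = 0.01225. Modified duration first:
  t   CF        PV=CF/(1+0.01225)^t    t·PV
  1       781.25       771.7955       771.7955
  2       781.25       762.4554     1,524.9109
  3       781.25       753.2284     2,259.6851
  4    25,781.25    24,555.7288    98,222.9152
  Σ                 26,843.2081   102,779.3067
P = 26,843.2081; D_Mac = 3.82888 half-year periods = 1.91444 yrs; D_mod = 1.91444/(1+0.01225) = 1.89127 yrs.
ΔP/P ≈ -D_mod · Δy = -1.89127 × (+0.0045) = -0.008511 = -0.8511%.

-0.85%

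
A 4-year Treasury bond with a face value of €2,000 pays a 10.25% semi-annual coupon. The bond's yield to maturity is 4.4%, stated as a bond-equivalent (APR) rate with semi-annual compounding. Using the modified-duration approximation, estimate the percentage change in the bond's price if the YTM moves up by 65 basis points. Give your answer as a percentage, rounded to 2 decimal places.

-2.19%

Periodic yield y = 0.022. Modified duration first:
  t   CF        PV=CF/(1+0.022)^t    t·PV
  1       102.50       100.2935       100.2935
  2       102.50        98.1346       196.2692
  3       102.50        96.0221       288.0663
  4       102.50        93.9551       375.8203
  5       102.50        91.9326       459.6628
  6       102.50        89.9536       539.7215
  7       102.50        88.0172       616.1205
  8     2,102.50     1,766.5618    14,132.4945
  Σ                  2,424.8705    16,708.4486
P = 2,424.8705; D_Mac = 6.89045 half-year periods = 3.44522 yrs; D_mod = 3.44522/(1+0.022) = 3.37106 yrs.
ΔP/P ≈ -D_mod · Δy = -3.37106 × (+0.0065) = -0.021912 = -2.1912%.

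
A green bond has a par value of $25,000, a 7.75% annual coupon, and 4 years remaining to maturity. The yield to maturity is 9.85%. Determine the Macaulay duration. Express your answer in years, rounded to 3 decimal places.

3.573 years

Periodic yield y = 0.0985. Discount each cash flow and weight by its year:
  t   CF        PV=CF/(1+0.0985)^t    t·PV
  1     1,937.50     1,763.7688     1,763.7688
  2     1,937.50     1,605.6156     3,211.2313
  3     1,937.50     1,461.6437     4,384.9312
  4    26,937.50    18,499.3744    73,997.4977
  Σ                 23,330.4026    83,357.4289
Price P = Σ PV = 23,330.4026.
Macaulay duration = Σ(t·PV) / P = 83,357.4289 / 23,330.4026 = 3.57291 years.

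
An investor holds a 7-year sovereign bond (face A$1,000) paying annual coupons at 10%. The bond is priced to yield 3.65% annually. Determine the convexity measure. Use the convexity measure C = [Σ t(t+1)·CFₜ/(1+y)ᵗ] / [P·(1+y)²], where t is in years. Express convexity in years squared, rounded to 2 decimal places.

38.54

With y = 0.0365:
  t   CF        PV=CF/(1+0.0365)^t    t·PV        t(t+1)·PV
  1       100.00        96.4785        96.4785         192.9571
  2       100.00        93.0811       186.1621         558.4864
  3       100.00        89.8033       269.4098       1,077.6391
  4       100.00        86.6409       346.5635       1,732.8173
  5       100.00        83.5898       417.9492       2,507.6950
  6       100.00        80.6462       483.8775       3,387.1424
  7     1,100.00       855.8695     5,991.0864      47,928.6909
  Σ                  1,386.1093     7,791.5269      57,385.4282
P = 1,386.1093.
Convexity = Σ t(t+1)·PV / [P·(1+y)²] = 57,385.4282 / (1,386.1093 × 1.074332) = 38.53590.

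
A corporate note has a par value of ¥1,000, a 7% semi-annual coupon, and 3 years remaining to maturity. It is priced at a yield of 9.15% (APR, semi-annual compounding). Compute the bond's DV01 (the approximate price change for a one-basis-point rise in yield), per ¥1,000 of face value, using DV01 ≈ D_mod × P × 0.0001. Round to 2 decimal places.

Periodic yield y = 0.04575.
  t   CF        PV=CF/(1+0.04575)^t    t·PV
  1        35.00        33.4688        33.4688
  2        35.00        32.0046        64.0092
  3        35.00        30.6044        91.8133
  4        35.00        29.2655       117.0622
  5        35.00        27.9852       139.9261
  6     1,035.00       791.3582     4,748.1492
  Σ                    944.6868     5,194.4288
P = 944.6868; D_Mac = 5.49857 half-year periods = 2.74929 yrs; D_mod = 2.62901 yrs.
DV01 ≈ 2.62901 × 944.6868 × 0.0001 = 0.248359.

¥0.25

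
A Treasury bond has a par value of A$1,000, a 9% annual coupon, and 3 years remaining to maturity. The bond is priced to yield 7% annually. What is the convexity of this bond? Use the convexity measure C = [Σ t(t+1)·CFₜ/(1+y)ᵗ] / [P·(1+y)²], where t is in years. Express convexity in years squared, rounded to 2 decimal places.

9.39

With y = 0.07:
  t   CF        PV=CF/(1+0.07)^t    t·PV        t(t+1)·PV
  1        90.00        84.1121        84.1121         168.2243
  2        90.00        78.6095       157.2190         471.6569
  3     1,090.00       889.7647     2,669.2941      10,677.1762
  Σ                  1,052.4863     2,910.6252      11,317.0574
P = 1,052.4863.
Convexity = Σ t(t+1)·PV / [P·(1+y)²] = 11,317.0574 / (1,052.4863 × 1.144900) = 9.39181.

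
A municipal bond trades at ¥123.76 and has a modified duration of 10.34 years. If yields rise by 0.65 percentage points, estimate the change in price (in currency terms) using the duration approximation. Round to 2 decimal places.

-¥8.32

Duration approximation: ΔP/P ≈ -D_mod · Δy = -10.34 × (+0.0065) = -0.067210.
ΔP ≈ 123.76 × (-0.067210) = -8.3179096.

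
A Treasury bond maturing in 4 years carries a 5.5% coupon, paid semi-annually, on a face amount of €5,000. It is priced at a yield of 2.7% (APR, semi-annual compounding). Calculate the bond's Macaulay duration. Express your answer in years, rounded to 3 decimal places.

Periodic yield y = 0.0135. Discount each cash flow and weight by its period:
  t   CF        PV=CF/(1+0.0135)^t    t·PV
  1       137.50       135.6685       135.6685
  2       137.50       133.8613       267.7227
  3       137.50       132.0783       396.2349
  4       137.50       130.3190       521.2759
  5       137.50       128.5831       642.9156
  6       137.50       126.8704       761.2222
  7       137.50       125.1804       876.2630
  8     5,137.50     4,614.8949    36,919.1588
  Σ                  5,527.4559    40,520.4615
Price P = Σ PV = 5,527.4559.
Macaulay duration = Σ(t·PV) / P = 40,520.4615 / 5,527.4559 = 7.33076 half-year periods.
In years: 7.33076 / 2 = 3.66538 years.

3.665 years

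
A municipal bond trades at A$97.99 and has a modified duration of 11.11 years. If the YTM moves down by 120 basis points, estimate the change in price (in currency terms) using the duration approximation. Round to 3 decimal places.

+A$13.064

Duration approximation: ΔP/P ≈ -D_mod · Δy = -11.11 × (-0.012) = +0.133320.
ΔP ≈ 97.99 × (+0.133320) = +13.0640268.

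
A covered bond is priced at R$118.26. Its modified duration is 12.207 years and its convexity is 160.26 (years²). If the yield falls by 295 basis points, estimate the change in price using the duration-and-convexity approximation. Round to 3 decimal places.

Duration effect: -D_mod·Δy = -12.207 × (-0.0295) = +0.3601065
Convexity effect: ½·C·(Δy)² = 0.5 × 160.26 × (-0.0295)² = +0.0697331325
ΔP/P ≈ +0.3601065 + 0.0697331325 = +0.4298396325
ΔP ≈ 118.26 × (+0.4298396325) = +50.83283493945.

+R$50.833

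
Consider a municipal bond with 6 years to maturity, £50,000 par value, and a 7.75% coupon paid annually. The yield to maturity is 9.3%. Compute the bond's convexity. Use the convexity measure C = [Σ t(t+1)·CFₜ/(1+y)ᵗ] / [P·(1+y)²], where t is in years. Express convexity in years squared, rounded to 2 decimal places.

With y = 0.093:
  t   CF        PV=CF/(1+0.093)^t    t·PV        t(t+1)·PV
  1     3,875.00     3,545.2882     3,545.2882       7,090.5764
  2     3,875.00     3,243.6306     6,487.2611      19,461.7833
  3     3,875.00     2,967.6400     8,902.9201      35,611.6804
  4     3,875.00     2,715.1327    10,860.5308      54,302.6538
  5     3,875.00     2,484.1104    12,420.5521      74,523.3127
  6    53,875.00    31,598.4887   189,590.9322   1,327,136.5251
  Σ                 46,554.2906   231,807.4844   1,518,126.5317
P = 46,554.2906.
Convexity = Σ t(t+1)·PV / [P·(1+y)²] = 1,518,126.5317 / (46,554.2906 × 1.194649) = 27.29656.

27.30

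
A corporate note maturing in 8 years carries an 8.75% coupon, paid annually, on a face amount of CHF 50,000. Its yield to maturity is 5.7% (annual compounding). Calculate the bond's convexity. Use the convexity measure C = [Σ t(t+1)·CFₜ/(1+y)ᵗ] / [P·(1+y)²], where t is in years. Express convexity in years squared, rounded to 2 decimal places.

With y = 0.057:
  t   CF        PV=CF/(1+0.057)^t    t·PV        t(t+1)·PV
  1     4,375.00     4,139.0728     4,139.0728       8,278.1457
  2     4,375.00     3,915.8684     7,831.7367      23,495.2101
  3     4,375.00     3,704.7004    11,114.1013      44,456.4051
  4     4,375.00     3,504.9200    14,019.6800      70,098.3998
  5     4,375.00     3,315.9129    16,579.5647      99,477.3885
  6     4,375.00     3,137.0983    18,822.5901     131,758.1305
  7     4,375.00     2,967.9265    20,775.4857     166,203.8858
  8    54,375.00    34,897.9062   279,183.2499   2,512,649.2493
  Σ                 59,583.4057   372,465.4812   3,056,416.8148
P = 59,583.4057.
Convexity = Σ t(t+1)·PV / [P·(1+y)²] = 3,056,416.8148 / (59,583.4057 × 1.117249) = 45.91317.

45.91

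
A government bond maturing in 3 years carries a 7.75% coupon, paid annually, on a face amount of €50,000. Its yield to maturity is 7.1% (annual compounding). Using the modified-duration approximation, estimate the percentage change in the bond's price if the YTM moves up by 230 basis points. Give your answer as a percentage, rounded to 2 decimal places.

-5.99%

Periodic yield y = 0.071. Modified duration first:
  t   CF        PV=CF/(1+0.071)^t    t·PV
  1     3,875.00     3,618.1139     3,618.1139
  2     3,875.00     3,378.2576     6,756.5152
  3    53,875.00    43,854.9753   131,564.9259
  Σ                 50,851.3468   141,939.5550
P = 50,851.3468; D_Mac = 2.79126 yrs; D_mod = 2.79126/(1+0.071) = 2.60622 yrs.
ΔP/P ≈ -D_mod · Δy = -2.60622 × (+0.023) = -0.059943 = -5.9943%.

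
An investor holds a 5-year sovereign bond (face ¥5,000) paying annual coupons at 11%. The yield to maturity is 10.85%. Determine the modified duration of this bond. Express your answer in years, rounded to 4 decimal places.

3.7033 years

Periodic yield y = 0.1085. First find Macaulay duration:
  t   CF        PV=CF/(1+0.1085)^t    t·PV
  1       550.00       496.1660       496.1660
  2       550.00       447.6013       895.2025
  3       550.00       403.7900     1,211.3701
  4       550.00       364.2671     1,457.0682
  5     5,550.00     3,315.9998    16,579.9990
  Σ                  5,027.8241    20,639.8058
P = 5,027.8241; Macaulay duration = 20,639.8058 / 5,027.8241 = 4.10512 years.
Modified duration = D_Mac / (1 + y) = 4.10512 / 1.1085 = 3.70331 years.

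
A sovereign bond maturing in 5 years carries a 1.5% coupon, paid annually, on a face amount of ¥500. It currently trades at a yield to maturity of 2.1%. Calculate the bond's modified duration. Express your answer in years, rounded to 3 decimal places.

4.752 years

Periodic yield y = 0.021. First find Macaulay duration:
  t   CF        PV=CF/(1+0.021)^t    t·PV
  1         7.50         7.3457         7.3457
  2         7.50         7.1947        14.3893
  3         7.50         7.0467        21.1400
  4         7.50         6.9017        27.6069
  5       507.50       457.4118     2,287.0589
  Σ                    485.9006     2,357.5409
P = 485.9006; Macaulay duration = 2,357.5409 / 485.9006 = 4.85190 years.
Modified duration = D_Mac / (1 + y) = 4.85190 / 1.021 = 4.75211 years.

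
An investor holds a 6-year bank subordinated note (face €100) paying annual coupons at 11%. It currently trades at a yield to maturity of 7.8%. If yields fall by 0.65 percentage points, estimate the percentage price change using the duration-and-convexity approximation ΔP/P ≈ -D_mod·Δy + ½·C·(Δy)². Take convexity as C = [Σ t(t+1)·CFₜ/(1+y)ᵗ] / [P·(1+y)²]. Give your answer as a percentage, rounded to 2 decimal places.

+2.94%

With y = 0.078:
  t   CF        PV=CF/(1+0.078)^t    t·PV        t(t+1)·PV
  1        11.00        10.2041        10.2041          20.4082
  2        11.00         9.4658        18.9315          56.7945
  3        11.00         8.7808        26.3425         105.3702
  4        11.00         8.1455        32.5820         162.9100
  5        11.00         7.5561        37.7806         226.6836
  6       111.00        70.7311       424.3866       2,970.7062
  Σ                    114.8834       550.2273       3,542.8726
P = 114.8834; D_Mac = 4.78944 yrs; D_mod = 4.44290 yrs; C = 26.53754.
Duration effect: -4.44290 × (-0.0065) = +0.028879
Convexity effect: 0.5 × 26.53754 × (-0.0065)² = +0.0005606
ΔP/P ≈ +0.028879 + 0.0005606 = +0.029439 = +2.9439%.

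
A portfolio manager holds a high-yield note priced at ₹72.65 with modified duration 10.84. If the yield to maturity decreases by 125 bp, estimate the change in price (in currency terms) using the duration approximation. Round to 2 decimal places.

Duration approximation: ΔP/P ≈ -D_mod · Δy = -10.84 × (-0.0125) = +0.135500.
ΔP ≈ 72.65 × (+0.135500) = +9.844075.

+₹9.84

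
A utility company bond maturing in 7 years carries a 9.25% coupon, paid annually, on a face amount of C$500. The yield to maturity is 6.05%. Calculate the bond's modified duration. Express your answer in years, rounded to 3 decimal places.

5.267 years

Periodic yield y = 0.0605. First find Macaulay duration:
  t   CF        PV=CF/(1+0.0605)^t    t·PV
  1        46.25        43.6115        43.6115
  2        46.25        41.1235        82.2471
  3        46.25        38.7775       116.3325
  4        46.25        36.5653       146.2612
  5        46.25        34.4793       172.3965
  6        46.25        32.5123       195.0738
  7       546.25       362.0902     2,534.6312
  Σ                    589.1596     3,290.5537
P = 589.1596; Macaulay duration = 3,290.5537 / 589.1596 = 5.58517 years.
Modified duration = D_Mac / (1 + y) = 5.58517 / 1.0605 = 5.26654 years.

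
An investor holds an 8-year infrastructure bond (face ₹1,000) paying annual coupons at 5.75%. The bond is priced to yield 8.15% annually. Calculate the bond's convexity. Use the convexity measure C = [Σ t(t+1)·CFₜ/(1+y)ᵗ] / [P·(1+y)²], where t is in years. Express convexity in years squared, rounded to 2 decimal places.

46.57

With y = 0.0815:
  t   CF        PV=CF/(1+0.0815)^t    t·PV        t(t+1)·PV
  1        57.50        53.1669        53.1669         106.3338
  2        57.50        49.1603        98.3207         294.9620
  3        57.50        45.4557       136.3671         545.4683
  4        57.50        42.0302       168.1209         840.6046
  5        57.50        38.8629       194.3145       1,165.8871
  6        57.50        35.9343       215.6056       1,509.2389
  7        57.50        33.2263       232.5842       1,860.6736
  8     1,057.50       565.0257     4,520.2054      40,681.8489
  Σ                    862.8623     5,618.6853      47,005.0171
P = 862.8623.
Convexity = Σ t(t+1)·PV / [P·(1+y)²] = 47,005.0171 / (862.8623 × 1.169642) = 46.57466.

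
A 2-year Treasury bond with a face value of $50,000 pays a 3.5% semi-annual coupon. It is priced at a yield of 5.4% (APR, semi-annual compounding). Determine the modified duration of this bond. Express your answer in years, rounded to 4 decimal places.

1.8967 years

Periodic yield y = 0.027. First find Macaulay duration:
  t   CF        PV=CF/(1+0.027)^t    t·PV
  1       875.00       851.9961       851.9961
  2       875.00       829.5970     1,659.1940
  3       875.00       807.7867     2,423.3602
  4    50,875.00    45,732.2583   182,929.0332
  Σ                 48,221.6381   187,863.5835
P = 48,221.6381; Macaulay duration = 187,863.5835 / 48,221.6381 = 3.89584 half-year periods = 1.94792 years.
Modified duration = D_Mac / (1 + y) = 1.94792 / 1.027 = 1.89671 years.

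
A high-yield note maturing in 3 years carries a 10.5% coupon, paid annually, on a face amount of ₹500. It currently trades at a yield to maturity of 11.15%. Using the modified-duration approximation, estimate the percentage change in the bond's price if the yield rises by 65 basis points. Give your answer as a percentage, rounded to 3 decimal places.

-1.592%

Periodic yield y = 0.1115. Modified duration first:
  t   CF        PV=CF/(1+0.1115)^t    t·PV
  1        52.50        47.2335        47.2335
  2        52.50        42.4952        84.9905
  3       552.50       402.3499     1,207.0497
  Σ                    492.0786     1,339.2736
P = 492.0786; D_Mac = 2.72167 yrs; D_mod = 2.72167/(1+0.1115) = 2.44864 yrs.
ΔP/P ≈ -D_mod · Δy = -2.44864 × (+0.0065) = -0.015916 = -1.5916%.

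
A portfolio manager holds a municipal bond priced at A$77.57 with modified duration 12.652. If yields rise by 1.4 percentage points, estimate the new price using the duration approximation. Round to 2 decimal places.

Duration approximation: ΔP/P ≈ -D_mod · Δy = -12.652 × (+0.014) = -0.177128.
New price ≈ 77.57 × (1 - 0.177128) = 63.83018104.

A$63.83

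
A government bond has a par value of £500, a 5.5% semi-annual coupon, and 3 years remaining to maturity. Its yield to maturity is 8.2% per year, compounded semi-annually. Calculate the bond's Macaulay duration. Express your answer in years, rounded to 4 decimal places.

Periodic yield y = 0.041. Discount each cash flow and weight by its period:
  t   CF        PV=CF/(1+0.041)^t    t·PV
  1        13.75        13.2085        13.2085
  2        13.75        12.6882        25.3765
  3        13.75        12.1885        36.5655
  4        13.75        11.7085        46.8338
  5        13.75        11.2473        56.2366
  6       513.75       403.6895     2,422.1370
  Σ                    464.7305     2,600.3579
Price P = Σ PV = 464.7305.
Macaulay duration = Σ(t·PV) / P = 2,600.3579 / 464.7305 = 5.59541 half-year periods.
In years: 5.59541 / 2 = 2.79771 years.

2.7977 years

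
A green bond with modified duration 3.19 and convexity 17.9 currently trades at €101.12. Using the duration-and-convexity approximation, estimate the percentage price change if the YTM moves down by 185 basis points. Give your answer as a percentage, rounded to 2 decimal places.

Duration effect: -D_mod·Δy = -3.19 × (-0.0185) = +0.059015
Convexity effect: ½·C·(Δy)² = 0.5 × 17.9 × (-0.0185)² = +0.0030631375
ΔP/P ≈ +0.059015 + 0.0030631375 = +0.0620781375
= +6.20781375%.

+6.21%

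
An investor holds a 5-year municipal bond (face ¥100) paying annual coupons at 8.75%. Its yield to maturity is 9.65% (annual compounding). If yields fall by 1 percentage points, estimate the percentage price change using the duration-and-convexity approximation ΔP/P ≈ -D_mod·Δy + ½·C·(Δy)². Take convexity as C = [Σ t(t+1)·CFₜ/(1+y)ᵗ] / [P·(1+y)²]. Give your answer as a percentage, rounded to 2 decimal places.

+3.97%

With y = 0.0965:
  t   CF        PV=CF/(1+0.0965)^t    t·PV        t(t+1)·PV
  1         8.75         7.9799         7.9799          15.9599
  2         8.75         7.2776        14.5553          43.6659
  3         8.75         6.6372        19.9115          79.6459
  4         8.75         6.0530        24.2122         121.0608
  5       108.75        68.6098       343.0489       2,058.2937
  Σ                     96.5576       409.7078       2,318.6261
P = 96.5576; D_Mac = 4.24315 yrs; D_mod = 3.86972 yrs; C = 19.97226.
Duration effect: -3.86972 × (-0.01) = +0.038697
Convexity effect: 0.5 × 19.97226 × (-0.01)² = +0.0009986
ΔP/P ≈ +0.038697 + 0.0009986 = +0.039696 = +3.9696%.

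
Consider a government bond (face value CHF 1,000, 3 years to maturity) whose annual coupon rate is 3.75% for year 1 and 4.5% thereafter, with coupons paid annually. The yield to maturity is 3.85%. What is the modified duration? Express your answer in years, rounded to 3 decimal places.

2.780 years

Periodic yield y = 0.0385. First find Macaulay duration:
  t   CF        PV=CF/(1+0.0385)^t    t·PV
  1        37.50        36.1098        36.1098
  2        45.00        41.7253        83.4506
  3     1,045.00       933.0325     2,799.0976
  Σ                  1,010.8676     2,918.6580
P = 1,010.8676; Macaulay duration = 2,918.6580 / 1,010.8676 = 2.88728 years.
Modified duration = D_Mac / (1 + y) = 2.88728 / 1.0385 = 2.78024 years.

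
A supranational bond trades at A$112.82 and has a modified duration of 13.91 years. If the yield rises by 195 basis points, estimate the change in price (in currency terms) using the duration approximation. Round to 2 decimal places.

Duration approximation: ΔP/P ≈ -D_mod · Δy = -13.91 × (+0.0195) = -0.271245.
ΔP ≈ 112.82 × (-0.271245) = -30.6018609.

-A$30.60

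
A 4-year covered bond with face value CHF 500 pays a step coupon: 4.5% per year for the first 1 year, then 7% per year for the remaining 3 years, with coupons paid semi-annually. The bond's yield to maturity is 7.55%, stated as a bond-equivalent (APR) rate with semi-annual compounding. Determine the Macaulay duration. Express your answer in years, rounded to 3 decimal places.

3.622 years

Periodic yield y = 0.03775. Discount each cash flow and weight by its period:
  t   CF        PV=CF/(1+0.03775)^t    t·PV
  1        11.25        10.8408        10.8408
  2        11.25        10.4464        20.8928
  3        17.50        15.6588        46.9765
  4        17.50        15.0892        60.3569
  5        17.50        14.5403        72.7017
  6        17.50        14.0114        84.0684
  7        17.50        13.5017        94.5120
  8       517.50       384.7410     3,077.9276
  Σ                    478.8297     3,468.2767
Price P = Σ PV = 478.8297.
Macaulay duration = Σ(t·PV) / P = 3,468.2767 / 478.8297 = 7.24324 half-year periods.
In years: 7.24324 / 2 = 3.62162 years.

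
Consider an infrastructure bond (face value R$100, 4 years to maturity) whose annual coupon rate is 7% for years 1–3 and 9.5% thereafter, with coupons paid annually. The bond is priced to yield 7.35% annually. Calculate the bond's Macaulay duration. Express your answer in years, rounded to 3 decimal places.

3.629 years

Periodic yield y = 0.0735. Discount each cash flow and weight by its year:
  t   CF        PV=CF/(1+0.0735)^t    t·PV
  1         7.00         6.5207         6.5207
  2         7.00         6.0743        12.1485
  3         7.00         5.6584        16.9751
  4       109.50        82.4529       329.8116
  Σ                    100.7063       365.4560
Price P = Σ PV = 100.7063.
Macaulay duration = Σ(t·PV) / P = 365.4560 / 100.7063 = 3.62893 years.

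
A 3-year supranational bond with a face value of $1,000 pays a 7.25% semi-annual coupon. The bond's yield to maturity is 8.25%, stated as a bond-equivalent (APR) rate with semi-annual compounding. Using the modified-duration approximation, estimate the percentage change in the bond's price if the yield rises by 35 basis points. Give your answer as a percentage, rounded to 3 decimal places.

-0.923%

Periodic yield y = 0.04125. Modified duration first:
  t   CF        PV=CF/(1+0.04125)^t    t·PV
  1        36.25        34.8139        34.8139
  2        36.25        33.4347        66.8695
  3        36.25        32.1102        96.3306
  4        36.25        30.8381       123.3525
  5        36.25        29.6164       148.0822
  6     1,036.25       813.0822     4,878.4932
  Σ                    973.8956     5,347.9420
P = 973.8956; D_Mac = 5.49129 half-year periods = 2.74564 yrs; D_mod = 2.74564/(1+0.04125) = 2.63687 yrs.
ΔP/P ≈ -D_mod · Δy = -2.63687 × (+0.0035) = -0.009229 = -0.9229%.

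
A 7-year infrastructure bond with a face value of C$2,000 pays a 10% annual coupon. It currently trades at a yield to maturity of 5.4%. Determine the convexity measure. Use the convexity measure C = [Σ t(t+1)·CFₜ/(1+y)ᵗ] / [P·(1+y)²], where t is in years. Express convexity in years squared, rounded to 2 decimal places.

With y = 0.054:
  t   CF        PV=CF/(1+0.054)^t    t·PV        t(t+1)·PV
  1       200.00       189.7533       189.7533         379.5066
  2       200.00       180.0316       360.0632       1,080.1897
  3       200.00       170.8080       512.4239       2,049.6958
  4       200.00       162.0569       648.2276       3,241.1382
  5       200.00       153.7542       768.7709       4,612.6255
  6       200.00       145.8768       875.2610       6,126.8270
  7     2,200.00     1,522.4338    10,657.0363      85,256.2903
  Σ                  2,524.7146    14,011.5363     102,746.2732
P = 2,524.7146.
Convexity = Σ t(t+1)·PV / [P·(1+y)²] = 102,746.2732 / (2,524.7146 × 1.110916) = 36.63301.

36.63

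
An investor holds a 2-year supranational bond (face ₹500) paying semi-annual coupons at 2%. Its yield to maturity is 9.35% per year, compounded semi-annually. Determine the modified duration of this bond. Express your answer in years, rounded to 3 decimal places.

1.880 years

Periodic yield y = 0.04675. First find Macaulay duration:
  t   CF        PV=CF/(1+0.04675)^t    t·PV
  1         5.00         4.7767         4.7767
  2         5.00         4.5634         9.1267
  3         5.00         4.3595        13.0786
  4       505.00       420.6487     1,682.5946
  Σ                    434.3482     1,709.5766
P = 434.3482; Macaulay duration = 1,709.5766 / 434.3482 = 3.93596 half-year periods = 1.96798 years.
Modified duration = D_Mac / (1 + y) = 1.96798 / 1.04675 = 1.88009 years.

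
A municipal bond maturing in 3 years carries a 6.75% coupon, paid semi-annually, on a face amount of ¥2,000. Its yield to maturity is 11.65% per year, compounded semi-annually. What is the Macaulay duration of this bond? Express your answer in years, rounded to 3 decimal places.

Periodic yield y = 0.05825. Discount each cash flow and weight by its period:
  t   CF        PV=CF/(1+0.05825)^t    t·PV
  1        67.50        63.7845        63.7845
  2        67.50        60.2736       120.5472
  3        67.50        56.9559       170.8678
  4        67.50        53.8209       215.2835
  5        67.50        50.8584       254.2918
  6     2,067.50     1,472.0273     8,832.1636
  Σ                  1,757.7206     9,656.9385
Price P = Σ PV = 1,757.7206.
Macaulay duration = Σ(t·PV) / P = 9,656.9385 / 1,757.7206 = 5.49401 half-year periods.
In years: 5.49401 / 2 = 2.74701 years.

2.747 years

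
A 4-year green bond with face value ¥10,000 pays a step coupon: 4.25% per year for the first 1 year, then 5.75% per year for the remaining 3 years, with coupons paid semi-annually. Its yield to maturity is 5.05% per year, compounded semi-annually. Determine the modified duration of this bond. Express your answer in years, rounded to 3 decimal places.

3.586 years

Periodic yield y = 0.02525. First find Macaulay duration:
  t   CF        PV=CF/(1+0.02525)^t    t·PV
  1       212.50       207.2665       207.2665
  2       212.50       202.1619       404.3239
  3       287.50       266.7771       800.3312
  4       287.50       260.2069     1,040.8274
  5       287.50       253.7984     1,268.9922
  6       287.50       247.5479     1,485.2872
  7       287.50       241.4512     1,690.1585
  8    10,287.50     8,426.9734    67,415.7874
  Σ                 10,106.1833    74,312.9744
P = 10,106.1833; Macaulay duration = 74,312.9744 / 10,106.1833 = 7.35322 half-year periods = 3.67661 years.
Modified duration = D_Mac / (1 + y) = 3.67661 / 1.02525 = 3.58606 years.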